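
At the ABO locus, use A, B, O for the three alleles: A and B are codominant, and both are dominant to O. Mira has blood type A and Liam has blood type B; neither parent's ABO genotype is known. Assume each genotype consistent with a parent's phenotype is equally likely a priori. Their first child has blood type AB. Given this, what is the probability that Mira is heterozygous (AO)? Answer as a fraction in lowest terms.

Possible genotypes: Mira ∈ {AA, AO}; Liam ∈ {BB, BO}.
Weight each parental genotype pair by prior × P(type-AB child):
  AA × BB: posterior weight 4/9.
  AA × BO: posterior weight 2/9.
  AO × BB: posterior weight 2/9.
  AO × BO: posterior weight 1/9.
Sum the posterior weight over pairs where Mira is AO: 1/3.

1/3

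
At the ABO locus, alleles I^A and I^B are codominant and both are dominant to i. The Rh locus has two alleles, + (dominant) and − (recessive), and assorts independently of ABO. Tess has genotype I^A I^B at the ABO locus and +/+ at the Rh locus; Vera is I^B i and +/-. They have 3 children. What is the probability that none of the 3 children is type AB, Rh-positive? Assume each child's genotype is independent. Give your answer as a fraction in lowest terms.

27/64

ABO cross I^A I^B × I^B i → 1/4 A, 1/2 B, 1/4 AB.
Rh cross +/+ × +/- → 1 Rh+; so P(type AB, Rh-positive) = 1/4 × 1 = 1/4 per child.
P(not type AB, Rh-positive) = 3/4 for one child; (3/4)^3 = 27/64.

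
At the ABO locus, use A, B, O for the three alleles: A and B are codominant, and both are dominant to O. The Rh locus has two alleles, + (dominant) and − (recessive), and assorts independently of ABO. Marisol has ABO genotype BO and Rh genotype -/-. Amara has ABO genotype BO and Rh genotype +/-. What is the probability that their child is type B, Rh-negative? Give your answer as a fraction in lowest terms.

3/8

ABO cross BO × BO → offspring phenotypes: 1/4 O, 3/4 B.
Rh cross -/- × +/- → 1/2 Rh+, 1/2 Rh-.
Independent loci: P(type B, Rh-negative) = 3/4 × 1/2 = 3/8.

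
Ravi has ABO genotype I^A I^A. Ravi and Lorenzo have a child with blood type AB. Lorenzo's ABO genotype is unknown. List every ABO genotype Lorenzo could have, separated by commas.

For each candidate genotype of Lorenzo, check whether crossing it with I^A I^A can produce every observed child phenotype.
  I^A I^A → possible child types {A} ✗
  I^A I^B → possible child types {A, AB} ✓
  I^A i → possible child types {A} ✗
  I^B I^B → possible child types {AB} ✓
  I^B i → possible child types {A, AB} ✓
  i i → possible child types {A} ✗

I^A I^B, I^B I^B, I^B i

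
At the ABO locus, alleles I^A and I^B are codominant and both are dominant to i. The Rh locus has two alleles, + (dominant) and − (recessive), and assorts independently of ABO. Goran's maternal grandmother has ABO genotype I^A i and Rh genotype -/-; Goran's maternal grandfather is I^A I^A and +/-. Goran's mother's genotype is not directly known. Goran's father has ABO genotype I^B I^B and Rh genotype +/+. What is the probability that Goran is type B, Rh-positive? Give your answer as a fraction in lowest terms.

1/4

Goran's mother's ABO genotype from I^A i × I^A I^A: 1/2 I^A I^A, 1/2 I^A i.
Crossing each possibility with the father I^B I^B and summing P(type B): 1/2·0 + 1/2·1/2 = 1/4.
Similarly for Rh via the mother's Rh distribution: P(Rh+) = 1.
Independent loci: 1/4 × 1 = 1/4.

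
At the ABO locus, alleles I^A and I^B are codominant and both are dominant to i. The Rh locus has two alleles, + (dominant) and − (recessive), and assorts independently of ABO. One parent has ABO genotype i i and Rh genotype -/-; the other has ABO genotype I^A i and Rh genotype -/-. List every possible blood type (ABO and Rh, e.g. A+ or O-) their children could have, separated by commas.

O-, A-

Gametes from i i × I^A i give offspring ABO genotypes I^A i, i i, i.e. phenotypes O, A.
Rh cross -/- × -/- → phenotypes Rh-.
Combining independently: O-, A-.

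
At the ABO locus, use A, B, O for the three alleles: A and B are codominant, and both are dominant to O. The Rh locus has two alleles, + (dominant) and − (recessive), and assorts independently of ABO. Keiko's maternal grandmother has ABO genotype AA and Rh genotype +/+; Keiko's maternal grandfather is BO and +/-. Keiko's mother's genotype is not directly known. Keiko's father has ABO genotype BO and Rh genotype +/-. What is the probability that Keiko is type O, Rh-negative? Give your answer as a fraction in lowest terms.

Keiko's mother's ABO genotype from AA × BO: 1/2 AB, 1/2 AO.
Crossing each possibility with the father BO and summing P(type O): 1/2·0 + 1/2·1/4 = 1/8.
Similarly for Rh via the mother's Rh distribution: P(Rh-) = 1/8.
Independent loci: 1/8 × 1/8 = 1/64.

1/64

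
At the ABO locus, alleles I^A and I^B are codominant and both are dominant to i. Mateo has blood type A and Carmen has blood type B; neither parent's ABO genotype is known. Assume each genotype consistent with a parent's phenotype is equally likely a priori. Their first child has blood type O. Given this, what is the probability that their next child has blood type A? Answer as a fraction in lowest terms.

1/4

Possible genotypes: Mateo ∈ {I^A I^A, I^A i}; Carmen ∈ {I^B I^B, I^B i}.
Weight each parental genotype pair by prior × P(type-O child):
  I^A i × I^B i: posterior weight 1; P(next child type A) = 1/4.
Weighted sum = 1/4.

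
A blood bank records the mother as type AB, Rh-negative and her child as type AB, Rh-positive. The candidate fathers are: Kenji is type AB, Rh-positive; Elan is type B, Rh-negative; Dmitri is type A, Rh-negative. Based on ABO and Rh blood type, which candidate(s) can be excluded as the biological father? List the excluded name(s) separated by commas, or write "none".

A candidate is excluded only if no genotype consistent with his phenotype could produce a type AB, Rh-positive child with a type AB, Rh-negative mother.
Elan (type B, Rh-): no genotype consistent with that phenotype can produce a type-AB Rh+ child with a type-AB mother.
Dmitri (type A, Rh-): no genotype consistent with that phenotype can produce a type-AB Rh+ child with a type-AB mother.

Elan, Dmitri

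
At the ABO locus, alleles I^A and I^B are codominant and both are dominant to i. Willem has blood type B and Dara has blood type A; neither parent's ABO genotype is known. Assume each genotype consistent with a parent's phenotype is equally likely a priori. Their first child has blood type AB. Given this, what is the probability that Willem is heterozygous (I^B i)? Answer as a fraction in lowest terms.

Possible genotypes: Willem ∈ {I^B I^B, I^B i}; Dara ∈ {I^A I^A, I^A i}.
Weight each parental genotype pair by prior × P(type-AB child):
  I^B I^B × I^A I^A: posterior weight 4/9.
  I^B I^B × I^A i: posterior weight 2/9.
  I^B i × I^A I^A: posterior weight 2/9.
  I^B i × I^A i: posterior weight 1/9.
Sum the posterior weight over pairs where Willem is I^B i: 1/3.

1/3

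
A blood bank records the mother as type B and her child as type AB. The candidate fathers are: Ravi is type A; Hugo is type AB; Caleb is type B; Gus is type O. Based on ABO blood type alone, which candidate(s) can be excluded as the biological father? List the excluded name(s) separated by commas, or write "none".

A candidate is excluded only if no genotype consistent with his phenotype could produce a type AB child with a type B mother.
Caleb (type B): no genotype consistent with that phenotype can produce a type-AB child with a type-B mother.
Gus (type O): no genotype consistent with that phenotype can produce a type-AB child with a type-B mother.

Caleb, Gus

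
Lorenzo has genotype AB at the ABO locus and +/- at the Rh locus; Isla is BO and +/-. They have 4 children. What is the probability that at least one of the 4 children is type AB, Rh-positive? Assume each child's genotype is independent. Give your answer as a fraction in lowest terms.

36975/65536

ABO cross AB × BO → 1/4 A, 1/2 B, 1/4 AB.
Rh cross +/- × +/- → 3/4 Rh+, 1/4 Rh-; so P(type AB, Rh-positive) = 1/4 × 3/4 = 3/16 per child.
P(none) = (13/16)^4 = 28561/65536; P(at least one) = 1 − 28561/65536 = 36975/65536.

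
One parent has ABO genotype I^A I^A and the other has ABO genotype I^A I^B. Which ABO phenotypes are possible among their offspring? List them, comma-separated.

A, AB

Gametes from I^A I^A × I^A I^B give offspring ABO genotypes I^A I^A, I^A I^B, i.e. phenotypes A, AB.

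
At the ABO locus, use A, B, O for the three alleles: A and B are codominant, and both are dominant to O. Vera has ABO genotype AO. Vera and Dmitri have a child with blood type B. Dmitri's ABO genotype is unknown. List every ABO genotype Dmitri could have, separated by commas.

For each candidate genotype of Dmitri, check whether crossing it with AO can produce every observed child phenotype.
  AA → possible child types {A} ✗
  AB → possible child types {A, B, AB} ✓
  AO → possible child types {O, A} ✗
  BB → possible child types {B, AB} ✓
  BO → possible child types {O, A, B, AB} ✓
  OO → possible child types {O, A} ✗

AB, BB, BO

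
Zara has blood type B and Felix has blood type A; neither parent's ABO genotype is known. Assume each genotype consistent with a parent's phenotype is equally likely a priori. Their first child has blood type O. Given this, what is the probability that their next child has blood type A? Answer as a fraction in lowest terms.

Possible genotypes: Zara ∈ {BB, BO}; Felix ∈ {AA, AO}.
Weight each parental genotype pair by prior × P(type-O child):
  BO × AO: posterior weight 1; P(next child type A) = 1/4.
Weighted sum = 1/4.

1/4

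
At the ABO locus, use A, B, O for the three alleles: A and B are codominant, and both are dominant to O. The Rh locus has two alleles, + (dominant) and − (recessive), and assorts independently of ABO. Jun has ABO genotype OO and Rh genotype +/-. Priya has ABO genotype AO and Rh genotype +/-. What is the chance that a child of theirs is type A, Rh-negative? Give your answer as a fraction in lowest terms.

1/8

ABO cross OO × AO → offspring phenotypes: 1/2 O, 1/2 A.
Rh cross +/- × +/- → 3/4 Rh+, 1/4 Rh-.
Independent loci: P(type A, Rh-negative) = 1/2 × 1/4 = 1/8.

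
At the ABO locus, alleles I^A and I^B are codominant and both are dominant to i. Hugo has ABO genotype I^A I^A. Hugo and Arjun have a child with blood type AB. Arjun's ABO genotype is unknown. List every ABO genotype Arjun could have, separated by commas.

For each candidate genotype of Arjun, check whether crossing it with I^A I^A can produce every observed child phenotype.
  I^A I^A → possible child types {A} ✗
  I^A I^B → possible child types {A, AB} ✓
  I^A i → possible child types {A} ✗
  I^B I^B → possible child types {AB} ✓
  I^B i → possible child types {A, AB} ✓
  i i → possible child types {A} ✗

I^A I^B, I^B I^B, I^B i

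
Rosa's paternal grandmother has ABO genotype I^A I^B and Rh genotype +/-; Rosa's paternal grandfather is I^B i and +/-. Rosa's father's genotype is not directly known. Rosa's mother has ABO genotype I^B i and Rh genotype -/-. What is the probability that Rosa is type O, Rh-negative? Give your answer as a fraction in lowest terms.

1/16

Rosa's father's ABO genotype from I^A I^B × I^B i: 1/4 I^A I^B, 1/4 I^A i, 1/4 I^B I^B, 1/4 I^B i.
Crossing each possibility with the mother I^B i and summing P(type O): 1/4·0 + 1/4·1/4 + 1/4·0 + 1/4·1/4 = 1/8.
Similarly for Rh via the father's Rh distribution: P(Rh-) = 1/2.
Independent loci: 1/8 × 1/2 = 1/16.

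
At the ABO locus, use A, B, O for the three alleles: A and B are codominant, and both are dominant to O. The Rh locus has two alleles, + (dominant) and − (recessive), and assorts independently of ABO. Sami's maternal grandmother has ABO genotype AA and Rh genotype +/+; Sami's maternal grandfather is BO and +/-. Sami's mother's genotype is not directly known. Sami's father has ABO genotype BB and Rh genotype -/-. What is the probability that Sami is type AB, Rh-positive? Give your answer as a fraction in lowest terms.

3/8

Sami's mother's ABO genotype from AA × BO: 1/2 AB, 1/2 AO.
Crossing each possibility with the father BB and summing P(type AB): 1/2·1/2 + 1/2·1/2 = 1/2.
Similarly for Rh via the mother's Rh distribution: P(Rh+) = 3/4.
Independent loci: 1/2 × 3/4 = 3/8.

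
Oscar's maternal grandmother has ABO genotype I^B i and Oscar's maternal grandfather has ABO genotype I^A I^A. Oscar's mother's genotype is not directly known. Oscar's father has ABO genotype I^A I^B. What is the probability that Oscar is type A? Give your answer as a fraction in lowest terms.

Oscar's mother's ABO genotype from I^B i × I^A I^A: 1/2 I^A I^B, 1/2 I^A i.
Crossing each possibility with the father I^A I^B and summing P(type A): 1/2·1/4 + 1/2·1/2 = 3/8.

3/8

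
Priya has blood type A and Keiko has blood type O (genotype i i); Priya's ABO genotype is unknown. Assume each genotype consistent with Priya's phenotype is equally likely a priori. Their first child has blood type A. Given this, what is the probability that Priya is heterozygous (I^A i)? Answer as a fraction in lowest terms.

Possible genotypes: Priya ∈ {I^A I^A, I^A i}; Keiko ∈ {i i}.
Weight each parental genotype pair by prior × P(type-A child):
  I^A I^A × i i: posterior weight 2/3.
  I^A i × i i: posterior weight 1/3.
Sum the posterior weight over pairs where Priya is I^A i: 1/3.

1/3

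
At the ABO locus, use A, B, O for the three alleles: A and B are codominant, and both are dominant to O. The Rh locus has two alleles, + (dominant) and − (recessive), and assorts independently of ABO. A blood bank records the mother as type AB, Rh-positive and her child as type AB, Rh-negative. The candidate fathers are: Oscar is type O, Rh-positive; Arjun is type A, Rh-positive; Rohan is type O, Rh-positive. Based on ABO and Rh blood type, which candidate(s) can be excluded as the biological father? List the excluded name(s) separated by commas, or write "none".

Oscar, Rohan

A candidate is excluded only if no genotype consistent with his phenotype could produce a type AB, Rh-negative child with a type AB, Rh-positive mother.
Oscar (type O, Rh+): no genotype consistent with that phenotype can produce a type-AB Rh- child with a type-AB mother.
Rohan (type O, Rh+): no genotype consistent with that phenotype can produce a type-AB Rh- child with a type-AB mother.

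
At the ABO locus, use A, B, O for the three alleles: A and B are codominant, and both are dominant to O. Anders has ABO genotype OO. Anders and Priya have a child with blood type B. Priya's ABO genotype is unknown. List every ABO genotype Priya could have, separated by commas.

For each candidate genotype of Priya, check whether crossing it with OO can produce every observed child phenotype.
  AA → possible child types {A} ✗
  AB → possible child types {A, B} ✓
  AO → possible child types {O, A} ✗
  BB → possible child types {B} ✓
  BO → possible child types {O, B} ✓
  OO → possible child types {O} ✗

AB, BB, BO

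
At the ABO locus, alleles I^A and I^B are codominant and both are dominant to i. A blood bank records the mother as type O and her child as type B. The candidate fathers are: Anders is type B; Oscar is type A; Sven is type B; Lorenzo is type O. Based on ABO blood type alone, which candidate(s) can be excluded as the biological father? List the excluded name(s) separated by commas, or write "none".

A candidate is excluded only if no genotype consistent with his phenotype could produce a type B child with a type O mother.
Oscar (type A): no genotype consistent with that phenotype can produce a type-B child with a type-O mother.
Lorenzo (type O): no genotype consistent with that phenotype can produce a type-B child with a type-O mother.

Oscar, Lorenzo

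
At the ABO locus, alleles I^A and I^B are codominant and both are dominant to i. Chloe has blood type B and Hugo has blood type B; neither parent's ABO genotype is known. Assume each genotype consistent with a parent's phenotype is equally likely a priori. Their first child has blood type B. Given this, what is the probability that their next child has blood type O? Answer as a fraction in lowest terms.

1/20

Possible genotypes: Chloe ∈ {I^B I^B, I^B i}; Hugo ∈ {I^B I^B, I^B i}.
Weight each parental genotype pair by prior × P(type-B child):
  I^B I^B × I^B I^B: posterior weight 4/15; P(next child type O) = 0.
  I^B I^B × I^B i: posterior weight 4/15; P(next child type O) = 0.
  I^B i × I^B I^B: posterior weight 4/15; P(next child type O) = 0.
  I^B i × I^B i: posterior weight 1/5; P(next child type O) = 1/4.
Weighted sum = 1/20.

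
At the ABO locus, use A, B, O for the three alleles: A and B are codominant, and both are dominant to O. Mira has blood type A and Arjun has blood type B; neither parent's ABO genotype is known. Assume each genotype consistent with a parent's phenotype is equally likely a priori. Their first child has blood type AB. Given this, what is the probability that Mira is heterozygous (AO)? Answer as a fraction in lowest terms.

1/3

Possible genotypes: Mira ∈ {AA, AO}; Arjun ∈ {BB, BO}.
Weight each parental genotype pair by prior × P(type-AB child):
  AA × BB: posterior weight 4/9.
  AA × BO: posterior weight 2/9.
  AO × BB: posterior weight 2/9.
  AO × BO: posterior weight 1/9.
Sum the posterior weight over pairs where Mira is AO: 1/3.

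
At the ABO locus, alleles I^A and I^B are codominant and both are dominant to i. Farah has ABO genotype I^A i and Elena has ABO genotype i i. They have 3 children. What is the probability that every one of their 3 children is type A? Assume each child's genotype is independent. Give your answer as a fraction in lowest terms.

1/8

ABO cross I^A i × i i → 1/2 O, 1/2 A.
So P(type A) = 1/2 per child.
All 3 independent: (1/2)^3 = 1/8.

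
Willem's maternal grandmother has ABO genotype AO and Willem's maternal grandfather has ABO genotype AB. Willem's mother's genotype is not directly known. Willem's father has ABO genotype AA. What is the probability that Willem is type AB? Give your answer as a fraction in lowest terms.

1/4

Willem's mother's ABO genotype from AO × AB: 1/4 AA, 1/4 AB, 1/4 AO, 1/4 BO.
Crossing each possibility with the father AA and summing P(type AB): 1/4·0 + 1/4·1/2 + 1/4·0 + 1/4·1/2 = 1/4.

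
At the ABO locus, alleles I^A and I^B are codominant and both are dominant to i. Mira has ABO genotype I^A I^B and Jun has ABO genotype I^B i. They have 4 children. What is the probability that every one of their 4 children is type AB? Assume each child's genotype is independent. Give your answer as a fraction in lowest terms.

1/256

ABO cross I^A I^B × I^B i → 1/4 A, 1/2 B, 1/4 AB.
So P(type AB) = 1/4 per child.
All 4 independent: (1/4)^4 = 1/256.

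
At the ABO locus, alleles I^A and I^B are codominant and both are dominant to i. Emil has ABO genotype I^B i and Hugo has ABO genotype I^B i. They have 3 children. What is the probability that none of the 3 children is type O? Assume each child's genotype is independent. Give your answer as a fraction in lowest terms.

27/64

ABO cross I^B i × I^B i → 1/4 O, 3/4 B.
So P(type O) = 1/4 per child.
P(not type O) = 3/4 for one child; (3/4)^3 = 27/64.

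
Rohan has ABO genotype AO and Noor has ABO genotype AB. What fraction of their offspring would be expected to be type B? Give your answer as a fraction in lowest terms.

ABO cross AO × AB → offspring phenotypes: 1/2 A, 1/4 B, 1/4 AB.
So P(type B) = 1/4.

1/4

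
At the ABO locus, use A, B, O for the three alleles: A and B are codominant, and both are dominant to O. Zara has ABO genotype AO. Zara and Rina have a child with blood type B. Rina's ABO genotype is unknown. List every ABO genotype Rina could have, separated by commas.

For each candidate genotype of Rina, check whether crossing it with AO can produce every observed child phenotype.
  AA → possible child types {A} ✗
  AB → possible child types {A, B, AB} ✓
  AO → possible child types {O, A} ✗
  BB → possible child types {B, AB} ✓
  BO → possible child types {O, A, B, AB} ✓
  OO → possible child types {O, A} ✗

AB, BB, BO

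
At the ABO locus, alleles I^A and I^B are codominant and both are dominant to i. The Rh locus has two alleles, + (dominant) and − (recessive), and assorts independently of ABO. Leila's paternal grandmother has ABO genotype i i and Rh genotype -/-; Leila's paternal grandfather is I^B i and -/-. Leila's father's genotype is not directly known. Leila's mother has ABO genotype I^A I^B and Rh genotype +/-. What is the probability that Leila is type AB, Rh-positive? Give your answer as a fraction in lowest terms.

1/16

Leila's father's ABO genotype from i i × I^B i: 1/2 I^B i, 1/2 i i.
Crossing each possibility with the mother I^A I^B and summing P(type AB): 1/2·1/4 + 1/2·0 = 1/8.
Similarly for Rh via the father's Rh distribution: P(Rh+) = 1/2.
Independent loci: 1/8 × 1/2 = 1/16.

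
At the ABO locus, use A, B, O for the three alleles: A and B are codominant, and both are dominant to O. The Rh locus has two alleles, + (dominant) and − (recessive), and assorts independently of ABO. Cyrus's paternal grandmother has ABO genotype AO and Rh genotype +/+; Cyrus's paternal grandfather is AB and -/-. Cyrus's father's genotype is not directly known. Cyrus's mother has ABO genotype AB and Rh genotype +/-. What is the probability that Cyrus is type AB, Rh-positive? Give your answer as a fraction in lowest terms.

9/32

Cyrus's father's ABO genotype from AO × AB: 1/4 AA, 1/4 AB, 1/4 AO, 1/4 BO.
Crossing each possibility with the mother AB and summing P(type AB): 1/4·1/2 + 1/4·1/2 + 1/4·1/4 + 1/4·1/4 = 3/8.
Similarly for Rh via the father's Rh distribution: P(Rh+) = 3/4.
Independent loci: 3/8 × 3/4 = 9/32.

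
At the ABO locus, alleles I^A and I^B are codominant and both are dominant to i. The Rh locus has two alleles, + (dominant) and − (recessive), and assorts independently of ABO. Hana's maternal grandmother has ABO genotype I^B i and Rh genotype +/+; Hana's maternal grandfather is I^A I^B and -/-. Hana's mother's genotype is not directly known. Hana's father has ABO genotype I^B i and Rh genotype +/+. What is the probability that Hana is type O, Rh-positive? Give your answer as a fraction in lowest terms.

Hana's mother's ABO genotype from I^B i × I^A I^B: 1/4 I^A I^B, 1/4 I^A i, 1/4 I^B I^B, 1/4 I^B i.
Crossing each possibility with the father I^B i and summing P(type O): 1/4·0 + 1/4·1/4 + 1/4·0 + 1/4·1/4 = 1/8.
Similarly for Rh via the mother's Rh distribution: P(Rh+) = 1.
Independent loci: 1/8 × 1 = 1/8.

1/8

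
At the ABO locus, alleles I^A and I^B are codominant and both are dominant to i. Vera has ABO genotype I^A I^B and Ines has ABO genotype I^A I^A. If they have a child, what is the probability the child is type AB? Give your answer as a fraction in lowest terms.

1/2

ABO cross I^A I^B × I^A I^A → offspring phenotypes: 1/2 A, 1/2 AB.
So P(type AB) = 1/2.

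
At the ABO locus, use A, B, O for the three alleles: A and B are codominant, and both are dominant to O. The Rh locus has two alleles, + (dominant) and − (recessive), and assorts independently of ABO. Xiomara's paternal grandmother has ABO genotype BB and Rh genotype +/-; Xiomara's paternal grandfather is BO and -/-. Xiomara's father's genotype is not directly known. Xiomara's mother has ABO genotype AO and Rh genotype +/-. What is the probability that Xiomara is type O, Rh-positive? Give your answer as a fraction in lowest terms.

Xiomara's father's ABO genotype from BB × BO: 1/2 BB, 1/2 BO.
Crossing each possibility with the mother AO and summing P(type O): 1/2·0 + 1/2·1/4 = 1/8.
Similarly for Rh via the father's Rh distribution: P(Rh+) = 5/8.
Independent loci: 1/8 × 5/8 = 5/64.

5/64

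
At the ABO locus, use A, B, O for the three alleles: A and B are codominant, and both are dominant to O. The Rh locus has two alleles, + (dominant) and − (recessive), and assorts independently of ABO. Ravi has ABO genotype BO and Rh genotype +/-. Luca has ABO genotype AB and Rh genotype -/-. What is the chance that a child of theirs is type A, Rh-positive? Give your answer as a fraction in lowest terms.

ABO cross BO × AB → offspring phenotypes: 1/4 A, 1/2 B, 1/4 AB.
Rh cross +/- × -/- → 1/2 Rh+, 1/2 Rh-.
Independent loci: P(type A, Rh-positive) = 1/4 × 1/2 = 1/8.

1/8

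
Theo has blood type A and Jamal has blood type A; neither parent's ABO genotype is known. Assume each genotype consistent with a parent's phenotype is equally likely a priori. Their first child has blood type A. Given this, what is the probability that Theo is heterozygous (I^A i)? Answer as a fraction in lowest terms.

Possible genotypes: Theo ∈ {I^A I^A, I^A i}; Jamal ∈ {I^A I^A, I^A i}.
Weight each parental genotype pair by prior × P(type-A child):
  I^A I^A × I^A I^A: posterior weight 4/15.
  I^A I^A × I^A i: posterior weight 4/15.
  I^A i × I^A I^A: posterior weight 4/15.
  I^A i × I^A i: posterior weight 1/5.
Sum the posterior weight over pairs where Theo is I^A i: 7/15.

7/15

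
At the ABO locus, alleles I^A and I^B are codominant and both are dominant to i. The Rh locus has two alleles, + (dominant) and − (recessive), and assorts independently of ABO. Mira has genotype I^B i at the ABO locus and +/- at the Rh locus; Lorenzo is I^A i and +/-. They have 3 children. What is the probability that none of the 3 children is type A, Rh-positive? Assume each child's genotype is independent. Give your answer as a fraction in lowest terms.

ABO cross I^B i × I^A i → 1/4 O, 1/4 A, 1/4 B, 1/4 AB.
Rh cross +/- × +/- → 3/4 Rh+, 1/4 Rh-; so P(type A, Rh-positive) = 1/4 × 3/4 = 3/16 per child.
P(not type A, Rh-positive) = 13/16 for one child; (13/16)^3 = 2197/4096.

2197/4096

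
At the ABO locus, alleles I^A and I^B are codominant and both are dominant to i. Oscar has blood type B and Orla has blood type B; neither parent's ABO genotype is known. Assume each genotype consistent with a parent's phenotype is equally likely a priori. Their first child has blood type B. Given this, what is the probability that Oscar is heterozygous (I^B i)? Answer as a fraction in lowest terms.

Possible genotypes: Oscar ∈ {I^B I^B, I^B i}; Orla ∈ {I^B I^B, I^B i}.
Weight each parental genotype pair by prior × P(type-B child):
  I^B I^B × I^B I^B: posterior weight 4/15.
  I^B I^B × I^B i: posterior weight 4/15.
  I^B i × I^B I^B: posterior weight 4/15.
  I^B i × I^B i: posterior weight 1/5.
Sum the posterior weight over pairs where Oscar is I^B i: 7/15.

7/15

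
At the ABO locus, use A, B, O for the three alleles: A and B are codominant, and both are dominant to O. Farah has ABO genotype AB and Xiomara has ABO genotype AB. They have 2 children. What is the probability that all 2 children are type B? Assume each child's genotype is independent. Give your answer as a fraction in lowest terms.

1/16

ABO cross AB × AB → 1/4 A, 1/4 B, 1/2 AB.
So P(type B) = 1/4 per child.
All 2 independent: (1/4)^2 = 1/16.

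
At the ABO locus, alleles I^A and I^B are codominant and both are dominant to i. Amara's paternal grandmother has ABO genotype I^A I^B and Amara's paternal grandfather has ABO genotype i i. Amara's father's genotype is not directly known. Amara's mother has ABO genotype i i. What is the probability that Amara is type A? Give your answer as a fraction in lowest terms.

1/4

Amara's father's ABO genotype from I^A I^B × i i: 1/2 I^A i, 1/2 I^B i.
Crossing each possibility with the mother i i and summing P(type A): 1/2·1/2 + 1/2·0 = 1/4.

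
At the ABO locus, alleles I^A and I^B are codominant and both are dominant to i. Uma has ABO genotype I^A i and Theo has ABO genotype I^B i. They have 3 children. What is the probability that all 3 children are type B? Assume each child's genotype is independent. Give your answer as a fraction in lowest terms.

ABO cross I^A i × I^B i → 1/4 O, 1/4 A, 1/4 B, 1/4 AB.
So P(type B) = 1/4 per child.
All 3 independent: (1/4)^3 = 1/64.

1/64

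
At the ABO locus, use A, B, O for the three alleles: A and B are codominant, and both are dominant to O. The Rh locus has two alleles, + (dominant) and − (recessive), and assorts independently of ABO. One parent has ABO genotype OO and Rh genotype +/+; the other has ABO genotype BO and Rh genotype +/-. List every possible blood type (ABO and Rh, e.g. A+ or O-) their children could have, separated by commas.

O+, B+

Gametes from OO × BO give offspring ABO genotypes BO, OO, i.e. phenotypes O, B.
Rh cross +/+ × +/- → phenotypes Rh+.
Combining independently: O+, B+.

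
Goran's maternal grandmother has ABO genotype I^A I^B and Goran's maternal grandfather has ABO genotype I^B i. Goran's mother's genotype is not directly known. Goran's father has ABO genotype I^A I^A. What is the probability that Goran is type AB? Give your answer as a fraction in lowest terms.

1/2

Goran's mother's ABO genotype from I^A I^B × I^B i: 1/4 I^A I^B, 1/4 I^A i, 1/4 I^B I^B, 1/4 I^B i.
Crossing each possibility with the father I^A I^A and summing P(type AB): 1/4·1/2 + 1/4·0 + 1/4·1 + 1/4·1/2 = 1/2.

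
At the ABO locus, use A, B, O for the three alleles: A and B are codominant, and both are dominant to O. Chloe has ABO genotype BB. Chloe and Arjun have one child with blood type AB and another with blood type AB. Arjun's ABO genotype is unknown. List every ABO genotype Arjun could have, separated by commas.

AA, AB, AO

For each candidate genotype of Arjun, check whether crossing it with BB can produce every observed child phenotype.
  AA → possible child types {AB} ✓
  AB → possible child types {B, AB} ✓
  AO → possible child types {B, AB} ✓
  BB → possible child types {B} ✗
  BO → possible child types {B} ✗
  OO → possible child types {B} ✗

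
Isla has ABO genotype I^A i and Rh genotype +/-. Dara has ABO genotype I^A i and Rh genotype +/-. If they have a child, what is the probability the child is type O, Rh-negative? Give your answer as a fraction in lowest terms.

ABO cross I^A i × I^A i → offspring phenotypes: 1/4 O, 3/4 A.
Rh cross +/- × +/- → 3/4 Rh+, 1/4 Rh-.
Independent loci: P(type O, Rh-negative) = 1/4 × 1/4 = 1/16.

1/16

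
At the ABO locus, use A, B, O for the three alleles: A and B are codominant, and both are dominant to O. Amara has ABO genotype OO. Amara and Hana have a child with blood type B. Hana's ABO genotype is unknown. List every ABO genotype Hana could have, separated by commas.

AB, BB, BO

For each candidate genotype of Hana, check whether crossing it with OO can produce every observed child phenotype.
  AA → possible child types {A} ✗
  AB → possible child types {A, B} ✓
  AO → possible child types {O, A} ✗
  BB → possible child types {B} ✓
  BO → possible child types {O, B} ✓
  OO → possible child types {O} ✗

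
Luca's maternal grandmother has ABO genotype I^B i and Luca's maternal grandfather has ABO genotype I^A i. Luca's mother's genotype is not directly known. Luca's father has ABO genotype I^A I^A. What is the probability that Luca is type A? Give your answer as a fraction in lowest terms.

3/4

Luca's mother's ABO genotype from I^B i × I^A i: 1/4 I^A I^B, 1/4 I^A i, 1/4 I^B i, 1/4 i i.
Crossing each possibility with the father I^A I^A and summing P(type A): 1/4·1/2 + 1/4·1 + 1/4·1/2 + 1/4·1 = 3/4.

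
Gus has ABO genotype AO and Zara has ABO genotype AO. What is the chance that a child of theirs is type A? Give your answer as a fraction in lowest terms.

3/4

ABO cross AO × AO → offspring phenotypes: 1/4 O, 3/4 A.
So P(type A) = 3/4.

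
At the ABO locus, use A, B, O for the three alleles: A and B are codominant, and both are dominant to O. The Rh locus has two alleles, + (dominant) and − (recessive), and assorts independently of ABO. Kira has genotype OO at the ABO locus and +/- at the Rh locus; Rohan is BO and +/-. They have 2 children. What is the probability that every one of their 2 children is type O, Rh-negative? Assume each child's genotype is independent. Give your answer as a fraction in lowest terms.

1/64

ABO cross OO × BO → 1/2 O, 1/2 B.
Rh cross +/- × +/- → 3/4 Rh+, 1/4 Rh-; so P(type O, Rh-negative) = 1/2 × 1/4 = 1/8 per child.
All 2 independent: (1/8)^2 = 1/64.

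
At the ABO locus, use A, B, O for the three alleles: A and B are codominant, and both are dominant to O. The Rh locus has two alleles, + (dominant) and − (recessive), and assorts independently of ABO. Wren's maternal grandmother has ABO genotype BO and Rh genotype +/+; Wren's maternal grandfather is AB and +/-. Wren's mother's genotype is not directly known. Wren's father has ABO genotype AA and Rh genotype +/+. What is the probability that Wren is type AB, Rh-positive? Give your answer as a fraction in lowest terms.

Wren's mother's ABO genotype from BO × AB: 1/4 AB, 1/4 AO, 1/4 BB, 1/4 BO.
Crossing each possibility with the father AA and summing P(type AB): 1/4·1/2 + 1/4·0 + 1/4·1 + 1/4·1/2 = 1/2.
Similarly for Rh via the mother's Rh distribution: P(Rh+) = 1.
Independent loci: 1/2 × 1 = 1/2.

1/2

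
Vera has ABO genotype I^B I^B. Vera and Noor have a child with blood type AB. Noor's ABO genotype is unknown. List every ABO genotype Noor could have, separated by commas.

For each candidate genotype of Noor, check whether crossing it with I^B I^B can produce every observed child phenotype.
  I^A I^A → possible child types {AB} ✓
  I^A I^B → possible child types {B, AB} ✓
  I^A i → possible child types {B, AB} ✓
  I^B I^B → possible child types {B} ✗
  I^B i → possible child types {B} ✗
  i i → possible child types {B} ✗

I^A I^A, I^A I^B, I^A i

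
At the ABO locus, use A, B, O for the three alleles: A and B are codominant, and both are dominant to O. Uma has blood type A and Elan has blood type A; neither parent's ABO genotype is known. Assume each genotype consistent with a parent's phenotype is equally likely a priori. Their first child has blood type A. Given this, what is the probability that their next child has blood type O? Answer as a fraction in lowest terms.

1/20

Possible genotypes: Uma ∈ {AA, AO}; Elan ∈ {AA, AO}.
Weight each parental genotype pair by prior × P(type-A child):
  AA × AA: posterior weight 4/15; P(next child type O) = 0.
  AA × AO: posterior weight 4/15; P(next child type O) = 0.
  AO × AA: posterior weight 4/15; P(next child type O) = 0.
  AO × AO: posterior weight 1/5; P(next child type O) = 1/4.
Weighted sum = 1/20.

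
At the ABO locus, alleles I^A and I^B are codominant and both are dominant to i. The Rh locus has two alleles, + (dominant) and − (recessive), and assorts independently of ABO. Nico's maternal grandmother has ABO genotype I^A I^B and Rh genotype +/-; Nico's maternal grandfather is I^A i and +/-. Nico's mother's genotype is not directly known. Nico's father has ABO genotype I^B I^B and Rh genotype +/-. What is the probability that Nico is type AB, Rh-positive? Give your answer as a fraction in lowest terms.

3/8

Nico's mother's ABO genotype from I^A I^B × I^A i: 1/4 I^A I^A, 1/4 I^A I^B, 1/4 I^A i, 1/4 I^B i.
Crossing each possibility with the father I^B I^B and summing P(type AB): 1/4·1 + 1/4·1/2 + 1/4·1/2 + 1/4·0 = 1/2.
Similarly for Rh via the mother's Rh distribution: P(Rh+) = 3/4.
Independent loci: 1/2 × 3/4 = 3/8.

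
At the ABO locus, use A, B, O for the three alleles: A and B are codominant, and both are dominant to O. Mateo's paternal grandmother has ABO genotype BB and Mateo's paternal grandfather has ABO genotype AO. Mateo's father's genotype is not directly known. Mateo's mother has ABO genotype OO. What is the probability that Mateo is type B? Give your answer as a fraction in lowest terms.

Mateo's father's ABO genotype from BB × AO: 1/2 AB, 1/2 BO.
Crossing each possibility with the mother OO and summing P(type B): 1/2·1/2 + 1/2·1/2 = 1/2.

1/2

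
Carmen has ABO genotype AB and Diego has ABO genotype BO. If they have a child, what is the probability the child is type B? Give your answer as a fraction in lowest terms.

ABO cross AB × BO → offspring phenotypes: 1/4 A, 1/2 B, 1/4 AB.
So P(type B) = 1/2.

1/2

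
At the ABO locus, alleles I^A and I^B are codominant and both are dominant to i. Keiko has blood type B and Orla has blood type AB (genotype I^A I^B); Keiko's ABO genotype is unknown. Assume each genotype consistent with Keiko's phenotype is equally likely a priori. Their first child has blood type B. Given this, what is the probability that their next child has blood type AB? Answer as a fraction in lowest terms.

Possible genotypes: Keiko ∈ {I^B I^B, I^B i}; Orla ∈ {I^A I^B}.
Weight each parental genotype pair by prior × P(type-B child):
  I^B I^B × I^A I^B: posterior weight 1/2; P(next child type AB) = 1/2.
  I^B i × I^A I^B: posterior weight 1/2; P(next child type AB) = 1/4.
Weighted sum = 3/8.

3/8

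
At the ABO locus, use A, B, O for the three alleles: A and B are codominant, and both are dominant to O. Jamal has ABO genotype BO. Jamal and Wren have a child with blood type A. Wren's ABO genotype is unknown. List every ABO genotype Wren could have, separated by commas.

AA, AB, AO

For each candidate genotype of Wren, check whether crossing it with BO can produce every observed child phenotype.
  AA → possible child types {A, AB} ✓
  AB → possible child types {A, B, AB} ✓
  AO → possible child types {O, A, B, AB} ✓
  BB → possible child types {B} ✗
  BO → possible child types {O, B} ✗
  OO → possible child types {O, B} ✗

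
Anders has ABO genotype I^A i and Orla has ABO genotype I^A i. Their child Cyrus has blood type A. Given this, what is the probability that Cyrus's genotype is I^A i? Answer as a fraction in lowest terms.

Cross I^A i × I^A i → 1/4 I^A I^A, 1/2 I^A i, 1/4 i i.
Type-A genotypes among offspring: I^A I^A (1/4), I^A i (1/2); total 3/4.
P(I^A i | type A) = (1/2) / (3/4) = 2/3.

2/3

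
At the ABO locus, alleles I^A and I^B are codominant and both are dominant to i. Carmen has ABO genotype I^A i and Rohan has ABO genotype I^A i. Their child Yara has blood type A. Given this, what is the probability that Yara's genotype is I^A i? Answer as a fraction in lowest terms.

2/3

Cross I^A i × I^A i → 1/4 I^A I^A, 1/2 I^A i, 1/4 i i.
Type-A genotypes among offspring: I^A I^A (1/4), I^A i (1/2); total 3/4.
P(I^A i | type A) = (1/2) / (3/4) = 2/3.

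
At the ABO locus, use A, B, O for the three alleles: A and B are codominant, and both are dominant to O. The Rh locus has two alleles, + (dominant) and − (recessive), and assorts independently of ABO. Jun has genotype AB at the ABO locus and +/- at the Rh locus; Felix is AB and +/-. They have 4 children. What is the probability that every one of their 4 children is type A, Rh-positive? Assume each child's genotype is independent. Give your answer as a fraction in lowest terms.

81/65536

ABO cross AB × AB → 1/4 A, 1/4 B, 1/2 AB.
Rh cross +/- × +/- → 3/4 Rh+, 1/4 Rh-; so P(type A, Rh-positive) = 1/4 × 3/4 = 3/16 per child.
All 4 independent: (3/16)^4 = 81/65536.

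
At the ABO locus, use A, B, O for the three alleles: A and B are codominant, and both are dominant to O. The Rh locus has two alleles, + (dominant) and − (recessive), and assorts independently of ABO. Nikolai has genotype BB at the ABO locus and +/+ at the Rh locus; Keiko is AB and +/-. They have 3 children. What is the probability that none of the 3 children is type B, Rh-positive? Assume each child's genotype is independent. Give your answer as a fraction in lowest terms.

ABO cross BB × AB → 1/2 B, 1/2 AB.
Rh cross +/+ × +/- → 1 Rh+; so P(type B, Rh-positive) = 1/2 × 1 = 1/2 per child.
P(not type B, Rh-positive) = 1/2 for one child; (1/2)^3 = 1/8.

1/8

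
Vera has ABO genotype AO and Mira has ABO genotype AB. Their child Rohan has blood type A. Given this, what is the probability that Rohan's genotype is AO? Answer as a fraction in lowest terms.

Cross AO × AB → 1/4 AA, 1/4 AB, 1/4 AO, 1/4 BO.
Type-A genotypes among offspring: AA (1/4), AO (1/4); total 1/2.
P(AO | type A) = (1/4) / (1/2) = 1/2.

1/2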